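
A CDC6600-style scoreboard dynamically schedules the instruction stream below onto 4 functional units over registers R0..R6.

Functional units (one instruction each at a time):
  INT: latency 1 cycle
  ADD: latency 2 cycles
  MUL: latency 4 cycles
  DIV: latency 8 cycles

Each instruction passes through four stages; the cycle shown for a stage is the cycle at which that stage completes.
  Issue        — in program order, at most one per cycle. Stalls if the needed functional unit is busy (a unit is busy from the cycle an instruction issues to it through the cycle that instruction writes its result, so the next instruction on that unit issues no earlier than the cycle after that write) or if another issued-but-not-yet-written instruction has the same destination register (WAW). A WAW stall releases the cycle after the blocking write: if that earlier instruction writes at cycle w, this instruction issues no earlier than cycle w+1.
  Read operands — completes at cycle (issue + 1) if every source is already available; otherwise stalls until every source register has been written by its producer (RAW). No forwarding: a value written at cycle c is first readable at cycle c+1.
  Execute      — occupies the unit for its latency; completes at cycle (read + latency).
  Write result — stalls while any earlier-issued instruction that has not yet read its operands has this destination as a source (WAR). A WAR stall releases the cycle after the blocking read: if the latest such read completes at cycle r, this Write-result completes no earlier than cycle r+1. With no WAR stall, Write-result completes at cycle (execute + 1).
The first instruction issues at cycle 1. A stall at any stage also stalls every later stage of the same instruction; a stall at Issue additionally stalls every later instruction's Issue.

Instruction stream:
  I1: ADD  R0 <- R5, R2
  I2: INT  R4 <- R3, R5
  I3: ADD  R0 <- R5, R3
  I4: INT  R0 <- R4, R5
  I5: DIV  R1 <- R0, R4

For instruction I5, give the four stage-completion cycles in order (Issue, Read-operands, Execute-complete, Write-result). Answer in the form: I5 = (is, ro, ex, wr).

[1] I1 dispatched to ADD
[2] I1 operands ready, I2 dispatched to INT
[3] I2 operands ready
[4] I1 complete, I2 complete
[5] R0←I1, R4←I2
[6] I3 dispatched to ADD
[7] I3 operands ready
[9] I3 complete
[10] R0←I3
[11] I4 dispatched to INT
[12] I4 operands ready, I5 dispatched to DIV
[13] I4 complete
[14] R0←I4
[15] I5 operands ready
[23] I5 complete
[24] R1←I5

I5 = (12, 15, 23, 24)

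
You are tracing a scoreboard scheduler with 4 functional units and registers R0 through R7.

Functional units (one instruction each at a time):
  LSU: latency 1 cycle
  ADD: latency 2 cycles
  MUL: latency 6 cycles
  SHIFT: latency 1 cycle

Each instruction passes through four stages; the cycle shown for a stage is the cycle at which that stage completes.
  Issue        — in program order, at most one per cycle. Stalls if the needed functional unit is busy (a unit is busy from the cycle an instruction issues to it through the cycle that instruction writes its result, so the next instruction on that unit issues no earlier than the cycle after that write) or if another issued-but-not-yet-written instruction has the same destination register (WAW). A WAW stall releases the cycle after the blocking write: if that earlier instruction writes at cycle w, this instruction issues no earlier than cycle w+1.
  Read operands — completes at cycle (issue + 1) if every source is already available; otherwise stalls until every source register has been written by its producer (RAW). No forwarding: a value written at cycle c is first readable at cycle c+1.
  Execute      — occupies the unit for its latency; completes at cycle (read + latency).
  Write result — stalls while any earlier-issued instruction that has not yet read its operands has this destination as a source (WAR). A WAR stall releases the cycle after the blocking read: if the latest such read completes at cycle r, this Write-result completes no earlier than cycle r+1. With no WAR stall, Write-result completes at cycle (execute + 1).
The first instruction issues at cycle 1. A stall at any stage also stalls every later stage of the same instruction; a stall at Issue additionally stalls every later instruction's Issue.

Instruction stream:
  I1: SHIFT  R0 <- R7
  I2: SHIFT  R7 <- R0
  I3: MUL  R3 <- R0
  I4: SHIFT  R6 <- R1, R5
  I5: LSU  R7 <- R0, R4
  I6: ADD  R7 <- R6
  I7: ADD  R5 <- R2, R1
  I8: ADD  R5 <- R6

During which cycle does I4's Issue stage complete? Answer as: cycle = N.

cycle = 9

I1 -> (1, 2, 3, 4)
I2 -> (5, 6, 7, 8)  // struct: SHIFT busy until I1 writes@4
I3 -> (6, 7, 13, 14)
I4 -> (9, 10, 11, 12)  // struct: SHIFT busy until I2 writes@8
I5 -> (10, 11, 12, 13)
I6 -> (14, 15, 17, 18)  // WAW R7: wait I5 write@13
I7 -> (19, 20, 22, 23)  // struct: ADD busy until I6 writes@18
I8 -> (24, 25, 27, 28)  // struct: ADD busy until I7 writes@23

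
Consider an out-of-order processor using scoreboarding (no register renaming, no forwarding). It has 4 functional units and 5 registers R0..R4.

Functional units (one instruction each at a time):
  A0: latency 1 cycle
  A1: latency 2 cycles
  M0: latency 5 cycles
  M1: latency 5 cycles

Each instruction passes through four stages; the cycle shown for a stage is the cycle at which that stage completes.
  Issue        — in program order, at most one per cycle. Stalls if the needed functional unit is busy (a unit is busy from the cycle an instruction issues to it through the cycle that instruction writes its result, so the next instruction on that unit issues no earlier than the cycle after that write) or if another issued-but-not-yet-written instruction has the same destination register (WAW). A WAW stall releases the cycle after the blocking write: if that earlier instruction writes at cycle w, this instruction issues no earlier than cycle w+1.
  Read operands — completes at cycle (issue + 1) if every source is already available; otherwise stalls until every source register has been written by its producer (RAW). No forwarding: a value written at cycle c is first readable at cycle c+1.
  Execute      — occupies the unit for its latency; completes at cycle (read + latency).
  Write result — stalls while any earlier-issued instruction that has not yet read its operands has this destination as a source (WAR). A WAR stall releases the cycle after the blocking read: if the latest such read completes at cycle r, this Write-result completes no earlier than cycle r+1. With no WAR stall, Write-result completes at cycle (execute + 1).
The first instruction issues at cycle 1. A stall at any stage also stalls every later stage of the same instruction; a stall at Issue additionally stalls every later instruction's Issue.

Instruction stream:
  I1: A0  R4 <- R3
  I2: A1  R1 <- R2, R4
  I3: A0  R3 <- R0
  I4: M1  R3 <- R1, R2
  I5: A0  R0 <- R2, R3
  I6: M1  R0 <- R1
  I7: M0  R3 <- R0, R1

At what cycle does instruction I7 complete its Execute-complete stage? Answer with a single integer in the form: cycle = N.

cycle = 33

[1] I1→A0
[2] I1 RO | I2→A1
[3] I1 EX
[4] I1 WR R4
[5] I2 RO | I3→A0
[6] I3 RO
[7] I2 EX | I3 EX
[8] I2 WR R1 | I3 WR R3
[9] I4→M1
[10] I4 RO | I5→A0
[15] I4 EX
[16] I4 WR R3
[17] I5 RO
[18] I5 EX
[19] I5 WR R0
[20] I6→M1
[21] I6 RO | I7→M0
[26] I6 EX
[27] I6 WR R0
[28] I7 RO
[33] I7 EX
[34] I7 WR R3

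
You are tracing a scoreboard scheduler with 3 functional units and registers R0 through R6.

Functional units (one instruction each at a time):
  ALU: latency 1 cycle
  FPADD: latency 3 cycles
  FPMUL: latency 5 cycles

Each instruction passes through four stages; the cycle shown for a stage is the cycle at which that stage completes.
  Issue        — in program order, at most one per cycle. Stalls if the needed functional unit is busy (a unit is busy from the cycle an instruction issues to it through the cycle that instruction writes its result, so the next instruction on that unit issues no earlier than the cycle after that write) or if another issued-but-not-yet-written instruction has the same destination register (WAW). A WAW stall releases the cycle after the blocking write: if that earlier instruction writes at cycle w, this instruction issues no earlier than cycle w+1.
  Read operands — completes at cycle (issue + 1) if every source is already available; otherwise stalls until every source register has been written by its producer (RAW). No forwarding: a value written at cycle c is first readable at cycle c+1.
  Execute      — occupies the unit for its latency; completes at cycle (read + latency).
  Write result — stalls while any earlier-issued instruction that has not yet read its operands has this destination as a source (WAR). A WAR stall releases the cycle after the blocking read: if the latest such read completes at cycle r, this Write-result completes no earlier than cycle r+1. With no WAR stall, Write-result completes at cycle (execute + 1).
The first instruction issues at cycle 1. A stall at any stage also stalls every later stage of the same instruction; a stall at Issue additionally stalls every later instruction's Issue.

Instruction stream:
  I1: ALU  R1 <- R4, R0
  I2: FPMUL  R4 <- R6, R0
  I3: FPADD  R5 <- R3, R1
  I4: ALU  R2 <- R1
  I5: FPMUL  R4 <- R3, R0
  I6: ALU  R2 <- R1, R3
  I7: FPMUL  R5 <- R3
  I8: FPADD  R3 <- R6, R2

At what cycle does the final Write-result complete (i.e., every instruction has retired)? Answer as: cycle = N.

cycle 1: I1→ALU
cycle 2: I1 RO; I2→FPMUL
cycle 3: I1 EX; I2 RO; I3→FPADD
cycle 4: I1 WR R1
cycle 5: I3 RO; I4→ALU
cycle 6: I4 RO
cycle 7: I4 EX
cycle 8: I2 EX; I3 EX; I4 WR R2
cycle 9: I2 WR R4; I3 WR R5
cycle 10: I5→FPMUL
cycle 11: I5 RO; I6→ALU
cycle 12: I6 RO
cycle 13: I6 EX
cycle 14: I6 WR R2
cycle 16: I5 EX
cycle 17: I5 WR R4
cycle 18: I7→FPMUL
cycle 19: I7 RO; I8→FPADD
cycle 20: I8 RO
cycle 23: I8 EX
cycle 24: I7 EX; I8 WR R3
cycle 25: I7 WR R5

cycle = 25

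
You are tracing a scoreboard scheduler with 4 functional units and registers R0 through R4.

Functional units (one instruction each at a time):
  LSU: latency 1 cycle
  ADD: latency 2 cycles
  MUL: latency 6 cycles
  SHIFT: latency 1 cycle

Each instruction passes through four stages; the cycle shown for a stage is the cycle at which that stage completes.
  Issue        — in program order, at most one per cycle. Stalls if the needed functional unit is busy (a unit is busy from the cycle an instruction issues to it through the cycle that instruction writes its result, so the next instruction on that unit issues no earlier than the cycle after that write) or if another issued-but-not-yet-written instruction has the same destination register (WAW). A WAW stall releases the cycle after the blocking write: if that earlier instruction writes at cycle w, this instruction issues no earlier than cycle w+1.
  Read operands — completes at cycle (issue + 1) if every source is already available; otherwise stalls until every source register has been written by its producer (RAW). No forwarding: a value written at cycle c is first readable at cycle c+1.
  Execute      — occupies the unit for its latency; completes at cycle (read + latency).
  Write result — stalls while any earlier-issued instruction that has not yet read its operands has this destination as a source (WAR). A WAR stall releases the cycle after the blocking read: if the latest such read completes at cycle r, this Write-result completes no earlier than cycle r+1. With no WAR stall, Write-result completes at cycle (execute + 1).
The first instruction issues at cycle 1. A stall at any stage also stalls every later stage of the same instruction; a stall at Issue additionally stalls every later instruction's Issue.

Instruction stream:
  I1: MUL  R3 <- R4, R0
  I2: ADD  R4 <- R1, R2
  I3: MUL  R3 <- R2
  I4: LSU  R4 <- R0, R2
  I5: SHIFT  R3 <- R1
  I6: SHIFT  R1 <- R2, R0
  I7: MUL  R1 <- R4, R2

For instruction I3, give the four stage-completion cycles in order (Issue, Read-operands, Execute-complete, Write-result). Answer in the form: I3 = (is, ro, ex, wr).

c1: issue I1 (MUL)
c2: I1 read-ops, issue I2 (ADD)
c3: I2 read-ops
c5: I2 finished on ADD
c6: I2→R4
c8: I1 finished on MUL
c9: I1→R3
c10: issue I3 (MUL)
c11: I3 read-ops, issue I4 (LSU)
c12: I4 read-ops
c13: I4 finished on LSU
c14: I4→R4
c17: I3 finished on MUL
c18: I3→R3
c19: issue I5 (SHIFT)
c20: I5 read-ops
c21: I5 finished on SHIFT
c22: I5→R3
c23: issue I6 (SHIFT)
c24: I6 read-ops
c25: I6 finished on SHIFT
c26: I6→R1
c27: issue I7 (MUL)
c28: I7 read-ops
c34: I7 finished on MUL
c35: I7→R1

I3 = (10, 11, 17, 18)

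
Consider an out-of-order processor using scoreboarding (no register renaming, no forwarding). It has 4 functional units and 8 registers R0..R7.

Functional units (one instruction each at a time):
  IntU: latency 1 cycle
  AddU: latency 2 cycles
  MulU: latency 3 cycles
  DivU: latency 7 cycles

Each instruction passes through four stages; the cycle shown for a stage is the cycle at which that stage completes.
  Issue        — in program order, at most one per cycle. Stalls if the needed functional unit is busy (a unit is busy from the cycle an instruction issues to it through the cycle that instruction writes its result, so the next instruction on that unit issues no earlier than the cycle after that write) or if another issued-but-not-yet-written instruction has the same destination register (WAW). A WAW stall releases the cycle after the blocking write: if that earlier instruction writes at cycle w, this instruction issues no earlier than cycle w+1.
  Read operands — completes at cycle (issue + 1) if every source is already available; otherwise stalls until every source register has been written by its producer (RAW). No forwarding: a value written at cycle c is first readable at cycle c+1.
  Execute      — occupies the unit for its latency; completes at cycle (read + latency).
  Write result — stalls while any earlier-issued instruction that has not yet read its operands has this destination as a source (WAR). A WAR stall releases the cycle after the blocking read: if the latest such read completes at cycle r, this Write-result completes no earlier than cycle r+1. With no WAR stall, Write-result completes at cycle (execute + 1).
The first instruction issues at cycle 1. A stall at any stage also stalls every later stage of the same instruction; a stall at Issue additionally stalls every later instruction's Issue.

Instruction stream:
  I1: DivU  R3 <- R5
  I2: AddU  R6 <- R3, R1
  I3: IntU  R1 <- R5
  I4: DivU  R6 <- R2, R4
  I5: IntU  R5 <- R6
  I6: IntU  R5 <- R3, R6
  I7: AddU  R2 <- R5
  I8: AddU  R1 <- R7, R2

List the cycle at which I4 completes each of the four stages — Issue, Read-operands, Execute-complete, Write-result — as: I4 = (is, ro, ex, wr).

I4 = (15, 16, 23, 24)

I1: IS=1 RO=2 EX=9 WR=10
I2: IS=2 RO=11 EX=13 WR=14  [RAW R3: wait I1 write@10]
I3: IS=3 RO=4 EX=5 WR=12  [WAR R1: wait I2 read@11]
I4: IS=15 RO=16 EX=23 WR=24  [WAW R6: wait I2 write@14]
I5: IS=16 RO=25 EX=26 WR=27  [RAW R6: wait I4 write@24]
I6: IS=28 RO=29 EX=30 WR=31  [struct: IntU busy until I5 writes@27]
I7: IS=29 RO=32 EX=34 WR=35  [RAW R5: wait I6 write@31]
I8: IS=36 RO=37 EX=39 WR=40  [struct: AddU busy until I7 writes@35]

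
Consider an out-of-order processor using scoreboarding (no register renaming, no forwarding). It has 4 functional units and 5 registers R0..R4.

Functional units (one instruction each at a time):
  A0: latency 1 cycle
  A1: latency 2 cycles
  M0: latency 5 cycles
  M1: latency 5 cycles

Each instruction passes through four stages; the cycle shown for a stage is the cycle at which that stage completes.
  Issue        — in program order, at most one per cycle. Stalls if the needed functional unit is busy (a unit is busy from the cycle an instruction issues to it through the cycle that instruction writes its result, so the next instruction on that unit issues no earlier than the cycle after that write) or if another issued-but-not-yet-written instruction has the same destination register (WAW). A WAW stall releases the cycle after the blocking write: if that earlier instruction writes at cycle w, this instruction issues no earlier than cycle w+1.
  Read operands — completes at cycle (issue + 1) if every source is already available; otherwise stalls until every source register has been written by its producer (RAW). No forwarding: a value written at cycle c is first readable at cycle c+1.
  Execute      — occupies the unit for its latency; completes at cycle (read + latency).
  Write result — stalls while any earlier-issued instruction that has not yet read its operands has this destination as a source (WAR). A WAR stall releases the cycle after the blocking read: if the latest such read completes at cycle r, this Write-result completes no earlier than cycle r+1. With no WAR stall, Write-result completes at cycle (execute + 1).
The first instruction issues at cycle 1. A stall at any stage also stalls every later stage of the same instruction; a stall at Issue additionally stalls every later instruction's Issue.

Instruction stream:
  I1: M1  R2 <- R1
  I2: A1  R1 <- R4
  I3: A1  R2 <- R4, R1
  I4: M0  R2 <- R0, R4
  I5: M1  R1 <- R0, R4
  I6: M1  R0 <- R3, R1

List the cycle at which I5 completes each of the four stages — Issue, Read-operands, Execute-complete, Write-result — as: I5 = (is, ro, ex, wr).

I5 = (15, 16, 21, 22)

I1: IS=1 RO=2 EX=7 WR=8
I2: IS=2 RO=3 EX=5 WR=6
I3: IS=9 RO=10 EX=12 WR=13  [WAW R2: wait I1 write@8]
I4: IS=14 RO=15 EX=20 WR=21  [WAW R2: wait I3 write@13]
I5: IS=15 RO=16 EX=21 WR=22
I6: IS=23 RO=24 EX=29 WR=30  [struct: M1 busy until I5 writes@22]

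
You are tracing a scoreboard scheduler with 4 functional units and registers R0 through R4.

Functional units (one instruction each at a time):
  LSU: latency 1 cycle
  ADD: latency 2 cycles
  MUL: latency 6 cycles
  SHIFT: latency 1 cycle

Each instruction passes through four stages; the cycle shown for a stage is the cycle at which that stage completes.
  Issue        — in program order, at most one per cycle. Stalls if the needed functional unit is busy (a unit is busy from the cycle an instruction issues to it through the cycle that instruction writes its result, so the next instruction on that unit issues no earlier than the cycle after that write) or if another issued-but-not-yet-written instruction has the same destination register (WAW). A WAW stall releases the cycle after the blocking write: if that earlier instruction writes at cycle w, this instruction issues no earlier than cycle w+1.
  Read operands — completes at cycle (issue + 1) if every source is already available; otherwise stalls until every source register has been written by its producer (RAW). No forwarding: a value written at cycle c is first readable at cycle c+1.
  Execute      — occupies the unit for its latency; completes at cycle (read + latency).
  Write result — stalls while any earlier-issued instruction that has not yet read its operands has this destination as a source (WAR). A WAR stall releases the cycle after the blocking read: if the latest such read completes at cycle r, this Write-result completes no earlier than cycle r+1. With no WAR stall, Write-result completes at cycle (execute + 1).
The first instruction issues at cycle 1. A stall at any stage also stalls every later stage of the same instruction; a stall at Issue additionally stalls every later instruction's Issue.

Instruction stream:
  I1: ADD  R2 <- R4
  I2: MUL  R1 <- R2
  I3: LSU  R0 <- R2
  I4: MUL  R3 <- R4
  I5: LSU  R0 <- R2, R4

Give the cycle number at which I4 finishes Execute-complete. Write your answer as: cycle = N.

[I1] 1/2/4/5
[I2] 2/6/12/13  (RAW R2: wait I1 write@5)
[I3] 3/6/7/8  (RAW R2: wait I1 write@5)
[I4] 14/15/21/22  (struct: MUL busy until I2 writes@13)
[I5] 15/16/17/18

cycle = 21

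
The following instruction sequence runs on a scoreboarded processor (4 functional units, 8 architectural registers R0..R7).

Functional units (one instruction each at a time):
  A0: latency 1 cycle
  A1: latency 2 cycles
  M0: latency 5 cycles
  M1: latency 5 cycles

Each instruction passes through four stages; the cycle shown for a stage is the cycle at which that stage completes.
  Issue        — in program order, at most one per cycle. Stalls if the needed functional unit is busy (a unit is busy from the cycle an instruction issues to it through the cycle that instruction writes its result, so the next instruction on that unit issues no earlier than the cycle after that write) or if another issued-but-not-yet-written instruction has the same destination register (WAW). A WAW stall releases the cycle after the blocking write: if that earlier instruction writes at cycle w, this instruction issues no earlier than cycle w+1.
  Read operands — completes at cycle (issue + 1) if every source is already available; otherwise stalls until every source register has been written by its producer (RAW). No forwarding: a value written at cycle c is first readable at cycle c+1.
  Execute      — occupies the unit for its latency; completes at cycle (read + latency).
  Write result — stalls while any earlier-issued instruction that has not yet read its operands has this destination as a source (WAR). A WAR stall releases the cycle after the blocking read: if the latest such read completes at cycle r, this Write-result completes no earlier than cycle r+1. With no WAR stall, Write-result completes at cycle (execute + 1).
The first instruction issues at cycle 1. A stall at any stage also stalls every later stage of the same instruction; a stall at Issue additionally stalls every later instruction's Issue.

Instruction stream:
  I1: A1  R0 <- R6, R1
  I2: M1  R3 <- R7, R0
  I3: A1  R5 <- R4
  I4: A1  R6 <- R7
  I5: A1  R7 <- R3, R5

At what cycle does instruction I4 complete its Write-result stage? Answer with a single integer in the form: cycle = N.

cycle = 15

  I1 | 1 | 2 | 4 | 5
  I2 | 2 | 6 | 11 | 12   RAW R0: wait I1 write@5
  I3 | 6 | 7 | 9 | 10   struct: A1 busy until I1 writes@5
  I4 | 11 | 12 | 14 | 15   struct: A1 busy until I3 writes@10
  I5 | 16 | 17 | 19 | 20   struct: A1 busy until I4 writes@15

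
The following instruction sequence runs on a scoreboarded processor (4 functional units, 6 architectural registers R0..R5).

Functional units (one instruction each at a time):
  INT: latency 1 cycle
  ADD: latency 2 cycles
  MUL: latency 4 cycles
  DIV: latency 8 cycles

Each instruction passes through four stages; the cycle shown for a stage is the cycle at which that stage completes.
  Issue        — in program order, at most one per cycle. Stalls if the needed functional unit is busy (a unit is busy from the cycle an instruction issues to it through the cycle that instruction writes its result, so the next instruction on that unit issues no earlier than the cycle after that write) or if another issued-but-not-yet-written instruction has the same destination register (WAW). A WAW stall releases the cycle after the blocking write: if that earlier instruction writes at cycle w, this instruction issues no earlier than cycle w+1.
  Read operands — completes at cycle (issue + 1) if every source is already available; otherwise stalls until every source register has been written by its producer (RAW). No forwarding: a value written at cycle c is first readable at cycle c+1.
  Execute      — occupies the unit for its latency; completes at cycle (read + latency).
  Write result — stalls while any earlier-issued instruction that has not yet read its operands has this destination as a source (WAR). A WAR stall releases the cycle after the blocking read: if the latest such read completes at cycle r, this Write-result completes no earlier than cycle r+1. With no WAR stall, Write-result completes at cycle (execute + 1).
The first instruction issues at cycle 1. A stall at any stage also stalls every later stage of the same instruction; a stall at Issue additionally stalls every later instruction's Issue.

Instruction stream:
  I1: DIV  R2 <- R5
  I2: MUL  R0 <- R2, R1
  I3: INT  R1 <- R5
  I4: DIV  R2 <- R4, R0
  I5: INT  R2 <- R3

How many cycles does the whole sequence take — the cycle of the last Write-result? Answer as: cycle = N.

  I1 | 1 | 2 | 10 | 11
  I2 | 2 | 12 | 16 | 17   RAW R2: wait I1 write@11
  I3 | 3 | 4 | 5 | 13   WAR R1: wait I2 read@12
  I4 | 12 | 18 | 26 | 27   struct: DIV busy until I1 writes@11 · RAW R0: wait I2 write@17
  I5 | 28 | 29 | 30 | 31   WAW R2: wait I4 write@27

cycle = 31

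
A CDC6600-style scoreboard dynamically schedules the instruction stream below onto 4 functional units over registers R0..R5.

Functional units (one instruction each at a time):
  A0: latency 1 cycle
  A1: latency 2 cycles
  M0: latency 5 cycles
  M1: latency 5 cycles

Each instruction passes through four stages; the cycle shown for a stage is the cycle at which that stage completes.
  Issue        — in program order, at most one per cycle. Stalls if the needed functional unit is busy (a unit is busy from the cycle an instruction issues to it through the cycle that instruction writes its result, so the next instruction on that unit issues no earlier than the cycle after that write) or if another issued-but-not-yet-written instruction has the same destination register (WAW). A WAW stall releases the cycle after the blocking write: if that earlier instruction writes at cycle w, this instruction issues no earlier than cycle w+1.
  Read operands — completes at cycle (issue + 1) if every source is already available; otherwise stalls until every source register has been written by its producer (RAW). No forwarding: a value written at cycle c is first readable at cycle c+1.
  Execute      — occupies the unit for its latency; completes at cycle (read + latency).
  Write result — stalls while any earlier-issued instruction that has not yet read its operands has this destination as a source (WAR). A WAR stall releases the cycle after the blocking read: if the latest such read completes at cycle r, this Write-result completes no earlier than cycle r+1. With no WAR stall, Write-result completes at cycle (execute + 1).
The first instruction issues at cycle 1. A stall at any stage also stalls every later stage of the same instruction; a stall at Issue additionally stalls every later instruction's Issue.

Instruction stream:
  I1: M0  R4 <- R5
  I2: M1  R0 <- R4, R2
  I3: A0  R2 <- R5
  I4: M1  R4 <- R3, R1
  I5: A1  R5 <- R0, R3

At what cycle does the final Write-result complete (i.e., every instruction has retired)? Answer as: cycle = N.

I1 -> (1, 2, 7, 8)
I2 -> (2, 9, 14, 15)  // RAW R4: wait I1 write@8
I3 -> (3, 4, 5, 10)  // WAR R2: wait I2 read@9
I4 -> (16, 17, 22, 23)  // struct: M1 busy until I2 writes@15
I5 -> (17, 18, 20, 21)

cycle = 23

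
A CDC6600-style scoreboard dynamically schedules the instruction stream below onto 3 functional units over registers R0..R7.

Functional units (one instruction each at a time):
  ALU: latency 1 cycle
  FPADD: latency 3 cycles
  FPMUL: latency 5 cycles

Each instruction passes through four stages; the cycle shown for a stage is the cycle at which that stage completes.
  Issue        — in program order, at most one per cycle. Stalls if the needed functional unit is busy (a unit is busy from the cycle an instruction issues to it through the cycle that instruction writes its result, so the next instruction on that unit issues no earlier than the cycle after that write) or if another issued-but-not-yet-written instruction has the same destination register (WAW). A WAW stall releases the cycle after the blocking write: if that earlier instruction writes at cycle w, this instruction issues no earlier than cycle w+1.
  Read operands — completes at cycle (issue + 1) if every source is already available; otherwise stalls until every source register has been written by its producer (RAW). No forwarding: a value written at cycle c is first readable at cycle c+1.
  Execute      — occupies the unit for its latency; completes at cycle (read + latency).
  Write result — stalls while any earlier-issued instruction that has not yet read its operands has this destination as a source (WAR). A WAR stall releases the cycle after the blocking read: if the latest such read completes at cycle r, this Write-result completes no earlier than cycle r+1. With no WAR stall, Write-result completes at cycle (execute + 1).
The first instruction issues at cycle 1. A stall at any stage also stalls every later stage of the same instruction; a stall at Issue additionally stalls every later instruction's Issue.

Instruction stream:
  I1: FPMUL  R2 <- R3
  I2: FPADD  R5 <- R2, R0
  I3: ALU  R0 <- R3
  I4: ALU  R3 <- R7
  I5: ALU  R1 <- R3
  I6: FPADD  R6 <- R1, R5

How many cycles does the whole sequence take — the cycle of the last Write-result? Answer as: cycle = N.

cycle = 23

cycle 1: I1 dispatched to FPMUL
cycle 2: I1 operands ready | I2 dispatched to FPADD
cycle 3: I3 dispatched to ALU
cycle 4: I3 operands ready
cycle 5: I3 complete
cycle 7: I1 complete
cycle 8: R2←I1
cycle 9: I2 operands ready
cycle 10: R0←I3
cycle 11: I4 dispatched to ALU
cycle 12: I2 complete | I4 operands ready
cycle 13: R5←I2 | I4 complete
cycle 14: R3←I4
cycle 15: I5 dispatched to ALU
cycle 16: I5 operands ready | I6 dispatched to FPADD
cycle 17: I5 complete
cycle 18: R1←I5
cycle 19: I6 operands ready
cycle 22: I6 complete
cycle 23: R6←I6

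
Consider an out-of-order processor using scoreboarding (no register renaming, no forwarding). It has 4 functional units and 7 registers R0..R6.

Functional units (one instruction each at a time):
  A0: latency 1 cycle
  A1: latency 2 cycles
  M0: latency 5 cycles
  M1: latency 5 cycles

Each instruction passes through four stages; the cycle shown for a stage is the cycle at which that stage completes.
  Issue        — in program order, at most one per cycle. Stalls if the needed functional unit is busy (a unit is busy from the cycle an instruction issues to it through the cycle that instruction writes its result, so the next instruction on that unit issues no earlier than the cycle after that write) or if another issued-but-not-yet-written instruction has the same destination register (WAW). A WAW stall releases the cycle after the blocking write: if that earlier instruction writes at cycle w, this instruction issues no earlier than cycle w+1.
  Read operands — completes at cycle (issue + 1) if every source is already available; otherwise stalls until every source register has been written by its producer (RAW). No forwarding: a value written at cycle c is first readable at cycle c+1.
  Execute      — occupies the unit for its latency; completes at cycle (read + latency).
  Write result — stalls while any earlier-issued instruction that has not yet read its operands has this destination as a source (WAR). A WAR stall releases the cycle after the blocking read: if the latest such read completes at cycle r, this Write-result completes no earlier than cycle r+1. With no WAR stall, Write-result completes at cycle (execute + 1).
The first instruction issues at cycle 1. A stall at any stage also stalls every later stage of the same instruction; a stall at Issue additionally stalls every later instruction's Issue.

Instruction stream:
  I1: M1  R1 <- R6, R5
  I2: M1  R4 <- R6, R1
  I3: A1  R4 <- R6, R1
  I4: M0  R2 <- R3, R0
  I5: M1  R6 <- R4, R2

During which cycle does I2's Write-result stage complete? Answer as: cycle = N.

[I1] 1/2/7/8
[I2] 9/10/15/16  (struct: M1 busy until I1 writes@8)
[I3] 17/18/20/21  (WAW R4: wait I2 write@16)
[I4] 18/19/24/25
[I5] 19/26/31/32  (RAW R2: wait I4 write@25)

cycle = 16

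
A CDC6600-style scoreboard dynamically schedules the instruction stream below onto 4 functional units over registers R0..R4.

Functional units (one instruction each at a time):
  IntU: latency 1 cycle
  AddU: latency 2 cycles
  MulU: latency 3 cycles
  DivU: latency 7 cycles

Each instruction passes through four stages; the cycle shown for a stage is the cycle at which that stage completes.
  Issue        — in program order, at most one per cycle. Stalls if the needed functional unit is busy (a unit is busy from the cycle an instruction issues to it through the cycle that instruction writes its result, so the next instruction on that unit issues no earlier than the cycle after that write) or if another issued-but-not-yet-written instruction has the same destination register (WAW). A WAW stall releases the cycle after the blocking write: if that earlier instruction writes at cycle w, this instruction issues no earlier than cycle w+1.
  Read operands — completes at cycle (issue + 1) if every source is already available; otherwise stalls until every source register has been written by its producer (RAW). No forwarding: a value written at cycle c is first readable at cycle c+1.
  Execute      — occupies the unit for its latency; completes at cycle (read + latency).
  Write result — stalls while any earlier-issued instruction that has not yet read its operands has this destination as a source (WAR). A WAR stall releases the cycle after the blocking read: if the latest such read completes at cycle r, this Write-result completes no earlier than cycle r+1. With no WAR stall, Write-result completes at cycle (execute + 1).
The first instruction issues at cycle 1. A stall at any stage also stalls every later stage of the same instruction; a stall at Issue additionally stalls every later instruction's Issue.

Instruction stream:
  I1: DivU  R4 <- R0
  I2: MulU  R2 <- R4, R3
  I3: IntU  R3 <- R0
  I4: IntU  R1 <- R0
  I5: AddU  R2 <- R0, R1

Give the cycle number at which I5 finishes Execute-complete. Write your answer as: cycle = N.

cycle = 19

1) issue 1, read 2, done 9, write 10
2) issue 2, read 11, done 14, write 15  <RAW R4: wait I1 write@10>
3) issue 3, read 4, done 5, write 12  <WAR R3: wait I2 read@11>
4) issue 13, read 14, done 15, write 16  <struct: IntU busy until I3 writes@12>
5) issue 16, read 17, done 19, write 20  <WAW R2: wait I2 write@15>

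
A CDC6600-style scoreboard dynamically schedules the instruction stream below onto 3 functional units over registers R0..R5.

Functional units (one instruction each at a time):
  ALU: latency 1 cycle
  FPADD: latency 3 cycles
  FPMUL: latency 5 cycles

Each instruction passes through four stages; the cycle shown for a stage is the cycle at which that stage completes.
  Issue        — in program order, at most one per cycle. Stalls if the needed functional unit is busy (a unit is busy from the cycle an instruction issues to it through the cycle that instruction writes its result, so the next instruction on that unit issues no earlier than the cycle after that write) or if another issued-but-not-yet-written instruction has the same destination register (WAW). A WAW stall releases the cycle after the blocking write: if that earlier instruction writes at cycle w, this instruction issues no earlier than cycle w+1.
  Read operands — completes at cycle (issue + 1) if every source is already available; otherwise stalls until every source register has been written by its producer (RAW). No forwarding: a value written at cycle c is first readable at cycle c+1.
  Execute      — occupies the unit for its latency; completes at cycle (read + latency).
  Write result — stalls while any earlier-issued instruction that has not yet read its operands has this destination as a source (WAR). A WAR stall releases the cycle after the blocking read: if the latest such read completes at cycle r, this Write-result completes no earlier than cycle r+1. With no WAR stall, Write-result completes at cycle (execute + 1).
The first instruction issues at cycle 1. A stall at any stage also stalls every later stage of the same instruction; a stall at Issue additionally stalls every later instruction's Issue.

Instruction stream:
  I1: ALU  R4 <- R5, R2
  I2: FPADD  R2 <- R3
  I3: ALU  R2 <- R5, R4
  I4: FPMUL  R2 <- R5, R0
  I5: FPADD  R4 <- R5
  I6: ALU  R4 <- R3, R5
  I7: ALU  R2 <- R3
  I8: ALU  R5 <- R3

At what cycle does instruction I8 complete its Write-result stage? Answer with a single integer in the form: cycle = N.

[I1] 1/2/3/4
[I2] 2/3/6/7
[I3] 8/9/10/11  (WAW R2: wait I2 write@7)
[I4] 12/13/18/19  (WAW R2: wait I3 write@11)
[I5] 13/14/17/18
[I6] 19/20/21/22  (WAW R4: wait I5 write@18)
[I7] 23/24/25/26  (struct: ALU busy until I6 writes@22)
[I8] 27/28/29/30  (struct: ALU busy until I7 writes@26)

cycle = 30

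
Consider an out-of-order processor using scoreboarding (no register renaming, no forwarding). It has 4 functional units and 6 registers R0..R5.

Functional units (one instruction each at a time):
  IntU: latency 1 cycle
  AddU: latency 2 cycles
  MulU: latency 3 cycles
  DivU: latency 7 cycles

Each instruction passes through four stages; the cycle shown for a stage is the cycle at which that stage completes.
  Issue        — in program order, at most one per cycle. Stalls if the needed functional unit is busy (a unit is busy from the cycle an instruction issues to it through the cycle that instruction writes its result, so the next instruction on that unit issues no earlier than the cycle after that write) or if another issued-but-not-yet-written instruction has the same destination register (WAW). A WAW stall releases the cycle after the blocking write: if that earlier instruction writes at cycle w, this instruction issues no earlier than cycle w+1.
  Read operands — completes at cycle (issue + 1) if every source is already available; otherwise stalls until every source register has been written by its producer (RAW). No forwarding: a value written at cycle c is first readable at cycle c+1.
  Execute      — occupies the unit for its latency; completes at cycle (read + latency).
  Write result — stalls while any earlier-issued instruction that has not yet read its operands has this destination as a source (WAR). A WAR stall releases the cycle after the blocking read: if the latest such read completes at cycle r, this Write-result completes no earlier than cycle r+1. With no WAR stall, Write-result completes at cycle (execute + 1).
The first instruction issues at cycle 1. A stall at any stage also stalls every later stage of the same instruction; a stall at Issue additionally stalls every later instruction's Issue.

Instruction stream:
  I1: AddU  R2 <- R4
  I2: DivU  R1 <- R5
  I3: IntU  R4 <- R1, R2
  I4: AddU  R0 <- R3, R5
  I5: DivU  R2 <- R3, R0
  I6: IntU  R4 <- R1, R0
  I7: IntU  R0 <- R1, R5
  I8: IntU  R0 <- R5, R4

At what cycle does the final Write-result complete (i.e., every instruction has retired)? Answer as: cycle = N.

t=1  I1→AddU
t=2  I1 RO | I2→DivU
t=3  I2 RO | I3→IntU
t=4  I1 EX
t=5  I1 WR R2
t=6  I4→AddU
t=7  I4 RO
t=9  I4 EX
t=10  I2 EX | I4 WR R0
t=11  I2 WR R1
t=12  I3 RO | I5→DivU
t=13  I3 EX | I5 RO
t=14  I3 WR R4
t=15  I6→IntU
t=16  I6 RO
t=17  I6 EX
t=18  I6 WR R4
t=19  I7→IntU
t=20  I5 EX | I7 RO
t=21  I5 WR R2 | I7 EX
t=22  I7 WR R0
t=23  I8→IntU
t=24  I8 RO
t=25  I8 EX
t=26  I8 WR R0

cycle = 26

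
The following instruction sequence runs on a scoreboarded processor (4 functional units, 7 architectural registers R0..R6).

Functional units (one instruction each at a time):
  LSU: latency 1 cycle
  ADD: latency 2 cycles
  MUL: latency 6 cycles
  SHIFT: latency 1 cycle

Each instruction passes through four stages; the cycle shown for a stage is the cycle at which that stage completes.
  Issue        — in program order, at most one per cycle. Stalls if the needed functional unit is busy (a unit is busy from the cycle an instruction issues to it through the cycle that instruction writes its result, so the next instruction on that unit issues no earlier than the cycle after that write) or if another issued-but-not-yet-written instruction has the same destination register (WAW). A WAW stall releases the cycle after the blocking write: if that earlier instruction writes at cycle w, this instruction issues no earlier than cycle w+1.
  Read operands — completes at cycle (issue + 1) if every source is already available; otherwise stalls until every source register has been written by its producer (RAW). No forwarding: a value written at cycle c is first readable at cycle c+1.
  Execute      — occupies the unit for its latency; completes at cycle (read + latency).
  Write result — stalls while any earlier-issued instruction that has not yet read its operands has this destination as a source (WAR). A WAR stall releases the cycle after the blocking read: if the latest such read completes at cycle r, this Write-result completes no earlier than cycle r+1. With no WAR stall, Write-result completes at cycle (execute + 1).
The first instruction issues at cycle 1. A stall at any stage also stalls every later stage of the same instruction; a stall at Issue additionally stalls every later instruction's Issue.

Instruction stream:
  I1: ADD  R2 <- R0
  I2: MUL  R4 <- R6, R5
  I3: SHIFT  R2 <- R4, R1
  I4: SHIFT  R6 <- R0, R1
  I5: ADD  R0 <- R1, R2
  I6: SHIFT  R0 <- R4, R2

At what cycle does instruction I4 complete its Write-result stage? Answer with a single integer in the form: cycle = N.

cycle = 17

c1: I1→ADD
c2: I1 RO | I2→MUL
c3: I2 RO
c4: I1 EX
c5: I1 WR R2
c6: I3→SHIFT
c9: I2 EX
c10: I2 WR R4
c11: I3 RO
c12: I3 EX
c13: I3 WR R2
c14: I4→SHIFT
c15: I4 RO | I5→ADD
c16: I4 EX | I5 RO
c17: I4 WR R6
c18: I5 EX
c19: I5 WR R0
c20: I6→SHIFT
c21: I6 RO
c22: I6 EX
c23: I6 WR R0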